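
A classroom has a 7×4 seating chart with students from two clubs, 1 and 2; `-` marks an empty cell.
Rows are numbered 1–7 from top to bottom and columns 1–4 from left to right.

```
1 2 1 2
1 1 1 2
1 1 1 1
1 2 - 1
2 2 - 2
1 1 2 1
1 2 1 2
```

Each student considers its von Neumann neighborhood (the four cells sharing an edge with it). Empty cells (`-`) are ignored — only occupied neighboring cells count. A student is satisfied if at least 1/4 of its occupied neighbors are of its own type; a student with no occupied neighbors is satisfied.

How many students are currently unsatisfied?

7

Row 1: (1,1)1 1/2 ✓ · (1,2)2 0/3 ✗ · (1,3)1 1/3 ✓ · (1,4)2 1/2 ✓
Row 2: (2,1)1 3/3 ✓ · (2,2)1 3/4 ✓ · (2,3)1 3/4 ✓ · (2,4)2 1/3 ✓
Row 3: (3,1)1 3/3 ✓ · (3,2)1 3/4 ✓ · (3,3)1 3/3 ✓ · (3,4)1 2/3 ✓
Row 4: (4,1)1 1/3 ✓ · (4,2)2 1/3 ✓ · (4,4)1 1/2 ✓
Row 5: (5,1)2 1/3 ✓ · (5,2)2 2/3 ✓ · (5,4)2 0/2 ✗
Row 6: (6,1)1 2/3 ✓ · (6,2)1 1/4 ✓ · (6,3)2 0/3 ✗ · (6,4)1 0/3 ✗
Row 7: (7,1)1 1/2 ✓ · (7,2)2 0/3 ✗ · (7,3)1 0/3 ✗ · (7,4)2 0/2 ✗
Unsatisfied: (1,2), (5,4), (6,3), (6,4), (7,2), (7,3), (7,4) — 7 in total.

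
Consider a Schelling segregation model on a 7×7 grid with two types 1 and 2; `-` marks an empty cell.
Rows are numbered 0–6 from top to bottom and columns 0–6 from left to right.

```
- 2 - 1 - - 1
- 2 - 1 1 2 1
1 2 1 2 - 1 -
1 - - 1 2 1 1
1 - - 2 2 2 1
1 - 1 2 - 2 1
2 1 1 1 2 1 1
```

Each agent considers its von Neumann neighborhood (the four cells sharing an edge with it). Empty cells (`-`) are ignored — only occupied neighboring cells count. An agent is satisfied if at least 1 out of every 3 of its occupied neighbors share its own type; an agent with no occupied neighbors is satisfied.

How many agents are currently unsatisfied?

6

(0,1)2 1/1 ok
(0,3)1 1/1 ok
(0,6)1 1/1 ok
(1,1)2 2/2 ok
(1,3)1 2/3 ok
(1,4)1 1/2 ok
(1,5)2 0/3 unhappy
(1,6)1 1/2 ok
(2,0)1 1/2 ok
(2,1)2 1/3 ok
(2,2)1 0/2 unhappy
(2,3)2 0/3 unhappy
(2,5)1 1/2 ok
(3,0)1 2/2 ok
(3,3)1 0/3 unhappy
(3,4)2 1/3 ok
(3,5)1 2/4 ok
(3,6)1 2/2 ok
(4,0)1 2/2 ok
(4,3)2 2/3 ok
(4,4)2 3/3 ok
(4,5)2 2/4 ok
(4,6)1 2/3 ok
(5,0)1 1/2 ok
(5,2)1 1/2 ok
(5,3)2 1/3 ok
(5,5)2 1/3 ok
(5,6)1 2/3 ok
(6,0)2 0/2 unhappy
(6,1)1 1/2 ok
(6,2)1 3/3 ok
(6,3)1 1/3 ok
(6,4)2 0/2 unhappy
(6,5)1 1/3 ok
(6,6)1 2/2 ok
Unsatisfied: (1,5), (2,2), (2,3), (3,3), (6,0), (6,4) — 6 in total.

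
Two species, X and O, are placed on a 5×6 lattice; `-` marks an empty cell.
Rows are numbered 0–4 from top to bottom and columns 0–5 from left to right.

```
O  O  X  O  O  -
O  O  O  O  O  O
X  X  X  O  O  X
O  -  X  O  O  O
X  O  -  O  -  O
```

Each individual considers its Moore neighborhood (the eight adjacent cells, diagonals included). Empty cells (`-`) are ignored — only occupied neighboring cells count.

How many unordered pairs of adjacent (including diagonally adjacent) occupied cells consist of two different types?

28

Scan each occupied cell's neighbors to the right and below (and the two forward diagonals) so each pair is counted once.
Row 0: O(0,0)–O(0,1)= O(0,0)–O(1,0)= O(0,0)–O(1,1)= O(0,1)–X(0,2)≠ O(0,1)–O(1,1)= O(0,1)–O(1,2)= O(0,1)–O(1,0)= X(0,2)–O(0,3)≠ X(0,2)–O(1,2)≠ X(0,2)–O(1,3)≠ X(0,2)–O(1,1)≠ O(0,3)–O(0,4)= O(0,3)–O(1,3)= O(0,3)–O(1,4)= O(0,3)–O(1,2)= O(0,4)–O(1,4)= O(0,4)–O(1,5)= O(0,4)–O(1,3)=  → 5/18 unlike.
Row 1: O(1,0)–O(1,1)= O(1,0)–X(2,0)≠ O(1,0)–X(2,1)≠ O(1,1)–O(1,2)= O(1,1)–X(2,1)≠ O(1,1)–X(2,2)≠ O(1,1)–X(2,0)≠ O(1,2)–O(1,3)= O(1,2)–X(2,2)≠ O(1,2)–O(2,3)= O(1,2)–X(2,1)≠ O(1,3)–O(1,4)= O(1,3)–O(2,3)= O(1,3)–O(2,4)= O(1,3)–X(2,2)≠ O(1,4)–O(1,5)= O(1,4)–O(2,4)= O(1,4)–X(2,5)≠ O(1,4)–O(2,3)= O(1,5)–X(2,5)≠ O(1,5)–O(2,4)=  → 10/21 unlike.
Row 2: X(2,0)–X(2,1)= X(2,0)–O(3,0)≠ X(2,1)–X(2,2)= X(2,1)–X(3,2)= X(2,1)–O(3,0)≠ X(2,2)–O(2,3)≠ X(2,2)–X(3,2)= X(2,2)–O(3,3)≠ O(2,3)–O(2,4)= O(2,3)–O(3,3)= O(2,3)–O(3,4)= O(2,3)–X(3,2)≠ O(2,4)–X(2,5)≠ O(2,4)–O(3,4)= O(2,4)–O(3,5)= O(2,4)–O(3,3)= X(2,5)–O(3,5)≠ X(2,5)–O(3,4)≠  → 8/18 unlike.
Row 3: O(3,0)–X(4,0)≠ O(3,0)–O(4,1)= X(3,2)–O(3,3)≠ X(3,2)–O(4,3)≠ X(3,2)–O(4,1)≠ O(3,3)–O(3,4)= O(3,3)–O(4,3)= O(3,4)–O(3,5)= O(3,4)–O(4,5)= O(3,4)–O(4,3)= O(3,5)–O(4,5)=  → 4/11 unlike.
Row 4: X(4,0)–O(4,1)≠  → 1/1 unlike.
Total adjacent occupied pairs: 69; unlike-type pairs: 28.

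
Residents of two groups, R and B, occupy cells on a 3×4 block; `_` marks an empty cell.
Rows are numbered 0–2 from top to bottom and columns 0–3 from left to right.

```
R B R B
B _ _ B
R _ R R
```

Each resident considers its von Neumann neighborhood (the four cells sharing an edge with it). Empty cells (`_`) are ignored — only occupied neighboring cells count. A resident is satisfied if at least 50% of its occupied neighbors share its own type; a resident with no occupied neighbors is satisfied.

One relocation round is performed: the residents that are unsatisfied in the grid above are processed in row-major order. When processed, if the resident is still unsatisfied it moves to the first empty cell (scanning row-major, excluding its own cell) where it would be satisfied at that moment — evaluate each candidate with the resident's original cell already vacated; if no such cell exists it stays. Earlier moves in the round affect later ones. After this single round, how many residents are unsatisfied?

Initially unsatisfied (in order): (0,0), (0,1), (0,2), (1,0), (2,0).
  (0,0) → (1,2).
  (0,1) → (0,0).
  (0,2): now satisfied by earlier moves; stays.
  (1,0): now satisfied by earlier moves; stays.
  (2,0) → (0,1).
Resulting grid:
B R R B
B _ R B
_ _ R R
Unsatisfied now: (1,3).

1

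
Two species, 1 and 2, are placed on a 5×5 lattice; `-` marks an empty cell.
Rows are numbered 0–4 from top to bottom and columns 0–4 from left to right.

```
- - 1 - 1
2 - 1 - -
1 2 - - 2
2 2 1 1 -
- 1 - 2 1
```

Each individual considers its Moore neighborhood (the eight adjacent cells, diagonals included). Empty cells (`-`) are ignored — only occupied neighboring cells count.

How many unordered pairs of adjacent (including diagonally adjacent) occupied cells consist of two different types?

Scan each occupied cell's neighbors to the right and below (and the two forward diagonals) so each pair is counted once.
From row 0: 0 unlike of 1 pairs (running 0/1).
From row 1: 2 unlike of 3 pairs (running 2/4).
From row 2: 5 unlike of 7 pairs (running 7/11).
From row 3: 5 unlike of 9 pairs (running 12/20).
From row 4: 1 unlike of 1 pairs (running 13/21).
Total adjacent occupied pairs: 21; unlike-type pairs: 13.

13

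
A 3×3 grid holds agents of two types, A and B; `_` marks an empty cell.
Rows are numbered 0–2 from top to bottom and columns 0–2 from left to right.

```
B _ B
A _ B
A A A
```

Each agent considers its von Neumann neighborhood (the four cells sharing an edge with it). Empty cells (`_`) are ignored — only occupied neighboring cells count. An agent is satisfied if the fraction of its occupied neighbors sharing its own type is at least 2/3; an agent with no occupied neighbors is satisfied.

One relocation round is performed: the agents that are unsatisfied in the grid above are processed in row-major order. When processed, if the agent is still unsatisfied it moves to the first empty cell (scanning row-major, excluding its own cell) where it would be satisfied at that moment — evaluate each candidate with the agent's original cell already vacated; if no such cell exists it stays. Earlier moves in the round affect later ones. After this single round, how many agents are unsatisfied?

2

Initially unsatisfied (in order): (0,0), (1,0), (1,2), (2,2).
  (0,0) → (0,1).
  (1,0): now satisfied by earlier moves; stays.
  (1,2): no empty cell satisfies it; stays.
  (2,2): no empty cell satisfies it; stays.
Resulting grid:
_ B B
A _ B
A A A
Unsatisfied now: (1,2), (2,2).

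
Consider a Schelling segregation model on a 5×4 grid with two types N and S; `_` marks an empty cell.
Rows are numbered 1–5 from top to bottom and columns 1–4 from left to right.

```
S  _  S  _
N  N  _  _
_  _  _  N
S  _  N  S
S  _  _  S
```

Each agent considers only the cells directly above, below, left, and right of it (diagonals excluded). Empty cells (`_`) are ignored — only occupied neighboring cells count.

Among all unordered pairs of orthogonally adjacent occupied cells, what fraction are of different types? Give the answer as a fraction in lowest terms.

Scan each occupied cell's neighbors to the right and below so each pair is counted once.
From row 1: 1 unlike of 1 pairs (running 1/1).
From row 2: 0 unlike of 1 pairs (running 1/2).
From row 3: 1 unlike of 1 pairs (running 2/3).
From row 4: 1 unlike of 3 pairs (running 3/6).
Total adjacent occupied pairs: 6; unlike-type pairs: 3.
3/6 reduces to 1/2.

1/2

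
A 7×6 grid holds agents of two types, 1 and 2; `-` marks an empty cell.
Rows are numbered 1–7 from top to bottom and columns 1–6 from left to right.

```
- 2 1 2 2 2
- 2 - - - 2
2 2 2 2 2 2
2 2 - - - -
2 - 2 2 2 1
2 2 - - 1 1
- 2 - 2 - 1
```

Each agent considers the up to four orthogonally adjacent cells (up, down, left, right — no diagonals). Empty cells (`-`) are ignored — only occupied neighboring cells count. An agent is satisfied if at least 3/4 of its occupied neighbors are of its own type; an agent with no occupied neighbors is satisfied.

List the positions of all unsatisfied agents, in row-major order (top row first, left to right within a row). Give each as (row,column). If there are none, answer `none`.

(1,2), (1,3), (1,4), (5,5), (5,6), (6,5)

(1,2)2 1/2 unhappy
(1,3)1 0/2 unhappy
(1,4)2 1/2 unhappy
(1,5)2 2/2 ok
(1,6)2 2/2 ok
(2,2)2 2/2 ok
(2,6)2 2/2 ok
(3,1)2 2/2 ok
(3,2)2 4/4 ok
(3,3)2 2/2 ok
(3,4)2 2/2 ok
(3,5)2 2/2 ok
(3,6)2 2/2 ok
(4,1)2 3/3 ok
(4,2)2 2/2 ok
(5,1)2 2/2 ok
(5,3)2 1/1 ok
(5,4)2 2/2 ok
(5,5)2 1/3 unhappy
(5,6)1 1/2 unhappy
(6,1)2 2/2 ok
(6,2)2 2/2 ok
(6,5)1 1/2 unhappy
(6,6)1 3/3 ok
(7,2)2 1/1 ok
(7,4)2 0/0 ok
(7,6)1 1/1 ok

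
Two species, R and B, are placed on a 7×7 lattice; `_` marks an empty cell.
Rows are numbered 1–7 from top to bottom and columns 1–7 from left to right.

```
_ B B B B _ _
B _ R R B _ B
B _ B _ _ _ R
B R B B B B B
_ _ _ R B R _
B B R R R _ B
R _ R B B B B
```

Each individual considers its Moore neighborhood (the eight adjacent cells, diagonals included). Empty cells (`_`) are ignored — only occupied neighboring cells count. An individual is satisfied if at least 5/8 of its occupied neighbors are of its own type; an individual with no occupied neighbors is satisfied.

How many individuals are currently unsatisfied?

25

Row 1: (1,2)B 2/3 satisfied · (1,3)B 2/4 not · (1,4)B 3/5 not · (1,5)B 2/3 satisfied
Row 2: (2,1)B 2/2 satisfied · (2,3)R 1/5 not · (2,4)R 1/6 not · (2,5)B 2/3 satisfied · (2,7)B 0/1 not
Row 3: (3,1)B 2/3 satisfied · (3,3)B 2/5 not · (3,7)R 0/3 not
Row 4: (4,1)B 1/2 not · (4,2)R 0/4 not · (4,3)B 2/4 not · (4,4)B 4/5 satisfied · (4,5)B 3/5 not · (4,6)B 3/5 not · (4,7)B 1/3 not
Row 5: (5,4)R 3/7 not · (5,5)B 3/7 not · (5,6)R 1/6 not
Row 6: (6,1)B 1/2 not · (6,2)B 1/4 not · (6,3)R 3/5 not · (6,4)R 4/7 not · (6,5)R 3/7 not · (6,7)B 2/3 satisfied
Row 7: (7,1)R 0/2 not · (7,3)R 2/4 not · (7,4)B 1/5 not · (7,5)B 2/4 not · (7,6)B 3/4 satisfied · (7,7)B 2/2 satisfied
Unsatisfied: (1,3), (1,4), (2,3), (2,4), (2,7), (3,3), (3,7), (4,1), (4,2), (4,3), (4,5), (4,6), (4,7), (5,4), (5,5), (5,6), (6,1), (6,2), (6,3), (6,4), (6,5), (7,1), (7,3), (7,4), (7,5) — 25 in total.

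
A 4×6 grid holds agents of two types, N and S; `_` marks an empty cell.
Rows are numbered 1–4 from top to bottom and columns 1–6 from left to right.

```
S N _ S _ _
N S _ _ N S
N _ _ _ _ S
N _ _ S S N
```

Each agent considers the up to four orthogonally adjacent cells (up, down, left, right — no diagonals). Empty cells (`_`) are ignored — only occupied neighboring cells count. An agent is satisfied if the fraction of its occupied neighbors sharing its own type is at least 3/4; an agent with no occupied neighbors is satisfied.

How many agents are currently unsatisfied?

Row 1: (1,1)S 0/2 unhappy · (1,2)N 0/2 unhappy · (1,4)S 0/0 ok
Row 2: (2,1)N 1/3 unhappy · (2,2)S 0/2 unhappy · (2,5)N 0/1 unhappy · (2,6)S 1/2 unhappy
Row 3: (3,1)N 2/2 ok · (3,6)S 1/2 unhappy
Row 4: (4,1)N 1/1 ok · (4,4)S 1/1 ok · (4,5)S 1/2 unhappy · (4,6)N 0/2 unhappy
Unsatisfied: (1,1), (1,2), (2,1), (2,2), (2,5), (2,6), (3,6), (4,5), (4,6) — 9 in total.

9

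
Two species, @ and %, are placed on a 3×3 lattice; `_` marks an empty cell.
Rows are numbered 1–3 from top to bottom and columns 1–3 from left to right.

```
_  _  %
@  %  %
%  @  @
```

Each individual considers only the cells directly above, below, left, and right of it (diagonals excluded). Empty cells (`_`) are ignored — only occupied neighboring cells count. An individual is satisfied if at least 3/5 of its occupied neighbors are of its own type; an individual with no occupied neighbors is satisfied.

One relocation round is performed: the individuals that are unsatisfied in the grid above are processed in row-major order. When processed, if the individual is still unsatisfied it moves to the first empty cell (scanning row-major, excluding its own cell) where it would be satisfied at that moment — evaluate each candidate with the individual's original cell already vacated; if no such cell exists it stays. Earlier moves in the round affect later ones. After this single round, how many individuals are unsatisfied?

1

Initially unsatisfied (in order): (2,1), (2,2), (3,1), (3,2), (3,3).
  (2,1) → (1,1).
  (2,2): no empty cell satisfies it; stays.
  (3,1) → (1,2).
  (3,2) → (3,1).
  (3,3) → (2,1).
Resulting grid:
@ % %
@ % %
@ _ _
Unsatisfied now: (1,1).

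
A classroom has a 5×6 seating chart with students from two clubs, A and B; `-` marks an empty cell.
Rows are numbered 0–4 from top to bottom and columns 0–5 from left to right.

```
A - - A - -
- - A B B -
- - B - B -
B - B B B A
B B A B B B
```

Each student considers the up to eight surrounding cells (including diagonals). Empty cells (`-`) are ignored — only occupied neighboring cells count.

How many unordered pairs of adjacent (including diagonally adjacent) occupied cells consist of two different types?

12

Scan each occupied cell's neighbors to the right and below (and the two forward diagonals) so each pair is counted once.
From row 0: 2 unlike of 3 pairs (running 2/3).
From row 1: 2 unlike of 6 pairs (running 4/9).
From row 2: 1 unlike of 5 pairs (running 5/14).
From row 3: 5 unlike of 16 pairs (running 10/30).
From row 4: 2 unlike of 5 pairs (running 12/35).
Total adjacent occupied pairs: 35; unlike-type pairs: 12.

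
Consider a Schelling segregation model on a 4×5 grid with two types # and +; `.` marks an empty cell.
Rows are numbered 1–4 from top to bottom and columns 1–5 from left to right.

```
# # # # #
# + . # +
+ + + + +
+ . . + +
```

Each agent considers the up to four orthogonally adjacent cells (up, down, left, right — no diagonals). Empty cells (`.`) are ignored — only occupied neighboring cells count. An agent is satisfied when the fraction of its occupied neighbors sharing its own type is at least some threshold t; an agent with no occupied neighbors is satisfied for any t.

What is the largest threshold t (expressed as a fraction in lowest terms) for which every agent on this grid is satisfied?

1/3

Row 1: (1,1)# 2/2 · (1,2)# 2/3 · (1,3)# 2/2 · (1,4)# 3/3 · (1,5)# 1/2
Row 2: (2,1)# 1/3 · (2,2)+ 1/3 · (2,4)# 1/3 · (2,5)+ 1/3
Row 3: (3,1)+ 2/3 · (3,2)+ 3/3 · (3,3)+ 2/2 · (3,4)+ 3/4 · (3,5)+ 3/3
Row 4: (4,1)+ 1/1 · (4,4)+ 2/2 · (4,5)+ 2/2
The smallest same-type fraction is 1/3 at (2,1), which reduces to 1/3. Any threshold above that leaves this agent unsatisfied.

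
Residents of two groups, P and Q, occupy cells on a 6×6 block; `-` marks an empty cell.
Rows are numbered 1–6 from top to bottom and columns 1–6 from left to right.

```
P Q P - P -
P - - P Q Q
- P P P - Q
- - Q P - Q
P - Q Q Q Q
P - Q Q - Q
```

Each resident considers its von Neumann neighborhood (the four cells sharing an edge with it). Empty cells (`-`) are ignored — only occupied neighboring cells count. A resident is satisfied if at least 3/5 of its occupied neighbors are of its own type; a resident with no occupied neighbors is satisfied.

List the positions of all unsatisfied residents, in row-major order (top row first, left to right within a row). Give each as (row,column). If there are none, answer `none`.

(1,1), (1,2), (1,3), (1,5), (2,4), (2,5), (4,3), (4,4)

(1,1)P 1/2 ✗
(1,2)Q 0/2 ✗
(1,3)P 0/1 ✗
(1,5)P 0/1 ✗
(2,1)P 1/1 ✓
(2,4)P 1/2 ✗
(2,5)Q 1/3 ✗
(2,6)Q 2/2 ✓
(3,2)P 1/1 ✓
(3,3)P 2/3 ✓
(3,4)P 3/3 ✓
(3,6)Q 2/2 ✓
(4,3)Q 1/3 ✗
(4,4)P 1/3 ✗
(4,6)Q 2/2 ✓
(5,1)P 1/1 ✓
(5,3)Q 3/3 ✓
(5,4)Q 3/4 ✓
(5,5)Q 2/2 ✓
(5,6)Q 3/3 ✓
(6,1)P 1/1 ✓
(6,3)Q 2/2 ✓
(6,4)Q 2/2 ✓
(6,6)Q 1/1 ✓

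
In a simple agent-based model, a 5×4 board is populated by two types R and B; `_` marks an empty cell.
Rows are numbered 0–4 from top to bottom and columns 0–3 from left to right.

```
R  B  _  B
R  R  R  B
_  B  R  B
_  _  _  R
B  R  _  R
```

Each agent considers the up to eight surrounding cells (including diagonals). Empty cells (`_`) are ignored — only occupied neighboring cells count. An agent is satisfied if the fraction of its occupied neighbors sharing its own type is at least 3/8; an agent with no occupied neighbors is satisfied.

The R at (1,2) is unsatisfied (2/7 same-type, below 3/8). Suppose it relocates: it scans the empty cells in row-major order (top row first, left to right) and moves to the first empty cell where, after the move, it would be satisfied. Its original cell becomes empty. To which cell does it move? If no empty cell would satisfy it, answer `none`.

(2,0)

Vacating (1,2). Empty cells in order:
  (0,2): 1/4 same-type → still unsatisfied.
  (2,0): 2/3 same-type → satisfied — stop here.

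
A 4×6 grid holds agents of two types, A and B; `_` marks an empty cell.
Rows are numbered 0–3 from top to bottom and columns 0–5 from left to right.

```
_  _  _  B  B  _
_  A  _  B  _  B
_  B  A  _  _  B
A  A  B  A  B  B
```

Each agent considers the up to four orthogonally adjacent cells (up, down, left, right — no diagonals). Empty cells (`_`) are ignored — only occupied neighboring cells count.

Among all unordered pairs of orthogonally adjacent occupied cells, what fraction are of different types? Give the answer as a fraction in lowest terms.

7/13

Scan each occupied cell's neighbors to the right and below so each pair is counted once.
From row 0: 0 unlike of 2 pairs (running 0/2).
From row 1: 1 unlike of 2 pairs (running 1/4).
From row 2: 3 unlike of 4 pairs (running 4/8).
From row 3: 3 unlike of 5 pairs (running 7/13).
Total adjacent occupied pairs: 13; unlike-type pairs: 7.
7/13 is already in lowest terms.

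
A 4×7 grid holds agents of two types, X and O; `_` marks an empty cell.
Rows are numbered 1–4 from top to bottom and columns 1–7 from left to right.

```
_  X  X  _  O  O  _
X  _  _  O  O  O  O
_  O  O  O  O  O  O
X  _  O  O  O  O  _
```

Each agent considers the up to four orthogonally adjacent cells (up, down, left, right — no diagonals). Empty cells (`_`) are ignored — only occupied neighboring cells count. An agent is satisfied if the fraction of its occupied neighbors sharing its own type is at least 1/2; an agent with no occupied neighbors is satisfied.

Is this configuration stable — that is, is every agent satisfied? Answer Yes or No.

(1,2)X 1/1 satisfied
(1,3)X 1/1 satisfied
(1,5)O 2/2 satisfied
(1,6)O 2/2 satisfied
(2,1)X 0/0 satisfied
(2,4)O 2/2 satisfied
(2,5)O 4/4 satisfied
(2,6)O 4/4 satisfied
(2,7)O 2/2 satisfied
(3,2)O 1/1 satisfied
(3,3)O 3/3 satisfied
(3,4)O 4/4 satisfied
(3,5)O 4/4 satisfied
(3,6)O 4/4 satisfied
(3,7)O 2/2 satisfied
(4,1)X 0/0 satisfied
(4,3)O 2/2 satisfied
(4,4)O 3/3 satisfied
(4,5)O 3/3 satisfied
(4,6)O 2/2 satisfied
All meet the threshold, so the configuration is stable.

Yes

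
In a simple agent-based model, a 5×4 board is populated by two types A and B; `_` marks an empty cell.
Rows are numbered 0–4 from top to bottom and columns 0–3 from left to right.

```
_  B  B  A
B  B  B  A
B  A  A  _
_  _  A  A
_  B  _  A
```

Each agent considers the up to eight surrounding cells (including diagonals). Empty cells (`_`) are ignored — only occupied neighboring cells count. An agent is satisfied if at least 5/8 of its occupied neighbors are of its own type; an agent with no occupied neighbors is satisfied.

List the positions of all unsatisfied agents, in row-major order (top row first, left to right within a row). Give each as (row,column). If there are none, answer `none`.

(0,2), (0,3), (1,2), (1,3), (2,1), (4,1)

(0,1)B 4/4 ok
(0,2)B 3/5 unhappy
(0,3)A 1/3 unhappy
(1,0)B 3/4 ok
(1,1)B 5/7 ok
(1,2)B 3/7 unhappy
(1,3)A 2/4 unhappy
(2,0)B 2/3 ok
(2,1)A 2/6 unhappy
(2,2)A 4/6 ok
(3,2)A 4/5 ok
(3,3)A 3/3 ok
(4,1)B 0/1 unhappy
(4,3)A 2/2 ok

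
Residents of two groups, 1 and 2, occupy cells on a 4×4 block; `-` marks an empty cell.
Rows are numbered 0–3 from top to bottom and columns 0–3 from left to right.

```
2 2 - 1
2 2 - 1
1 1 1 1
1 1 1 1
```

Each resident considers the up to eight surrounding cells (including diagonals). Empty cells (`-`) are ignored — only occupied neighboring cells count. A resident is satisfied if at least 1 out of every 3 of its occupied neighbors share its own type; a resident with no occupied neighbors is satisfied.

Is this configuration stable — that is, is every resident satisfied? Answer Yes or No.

Yes

(0,0)2 3/3 ✓
(0,1)2 3/3 ✓
(0,3)1 1/1 ✓
(1,0)2 3/5 ✓
(1,1)2 3/6 ✓
(1,3)1 3/3 ✓
(2,0)1 3/5 ✓
(2,1)1 5/7 ✓
(2,2)1 6/7 ✓
(2,3)1 4/4 ✓
(3,0)1 3/3 ✓
(3,1)1 5/5 ✓
(3,2)1 5/5 ✓
(3,3)1 3/3 ✓
All meet the threshold, so the configuration is stable.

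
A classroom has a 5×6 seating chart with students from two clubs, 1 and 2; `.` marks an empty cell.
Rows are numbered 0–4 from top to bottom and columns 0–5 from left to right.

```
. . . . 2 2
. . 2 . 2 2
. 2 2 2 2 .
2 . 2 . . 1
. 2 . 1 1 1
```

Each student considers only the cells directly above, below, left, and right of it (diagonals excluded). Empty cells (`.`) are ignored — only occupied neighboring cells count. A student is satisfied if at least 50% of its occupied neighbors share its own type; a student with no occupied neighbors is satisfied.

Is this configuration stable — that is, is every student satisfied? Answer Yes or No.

Row 0: (0,4)2 2/2 satisfied · (0,5)2 2/2 satisfied
Row 1: (1,2)2 1/1 satisfied · (1,4)2 3/3 satisfied · (1,5)2 2/2 satisfied
Row 2: (2,1)2 1/1 satisfied · (2,2)2 4/4 satisfied · (2,3)2 2/2 satisfied · (2,4)2 2/2 satisfied
Row 3: (3,0)2 0/0 satisfied · (3,2)2 1/1 satisfied · (3,5)1 1/1 satisfied
Row 4: (4,1)2 0/0 satisfied · (4,3)1 1/1 satisfied · (4,4)1 2/2 satisfied · (4,5)1 2/2 satisfied
All meet the threshold, so the configuration is stable.

Yes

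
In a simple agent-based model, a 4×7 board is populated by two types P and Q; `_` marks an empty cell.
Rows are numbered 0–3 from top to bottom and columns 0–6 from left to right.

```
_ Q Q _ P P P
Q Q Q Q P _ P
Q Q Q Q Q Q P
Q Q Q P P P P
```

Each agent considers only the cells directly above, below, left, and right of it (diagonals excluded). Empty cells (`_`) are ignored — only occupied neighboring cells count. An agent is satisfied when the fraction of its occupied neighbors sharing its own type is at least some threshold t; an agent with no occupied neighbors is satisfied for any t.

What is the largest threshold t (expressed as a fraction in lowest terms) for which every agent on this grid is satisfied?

(0,1)Q 2/2
(0,2)Q 2/2
(0,4)P 2/2
(0,5)P 2/2
(0,6)P 2/2
(1,0)Q 2/2
(1,1)Q 4/4
(1,2)Q 4/4
(1,3)Q 2/3
(1,4)P 1/3
(1,6)P 2/2
(2,0)Q 3/3
(2,1)Q 4/4
(2,2)Q 4/4
(2,3)Q 3/4
(2,4)Q 2/4
(2,5)Q 1/3
(2,6)P 2/3
(3,0)Q 2/2
(3,1)Q 3/3
(3,2)Q 2/3
(3,3)P 1/3
(3,4)P 2/3
(3,5)P 2/3
(3,6)P 2/2
The smallest same-type fraction is 1/3 at (1,4), which reduces to 1/3. Any threshold above that leaves this agent unsatisfied.

1/3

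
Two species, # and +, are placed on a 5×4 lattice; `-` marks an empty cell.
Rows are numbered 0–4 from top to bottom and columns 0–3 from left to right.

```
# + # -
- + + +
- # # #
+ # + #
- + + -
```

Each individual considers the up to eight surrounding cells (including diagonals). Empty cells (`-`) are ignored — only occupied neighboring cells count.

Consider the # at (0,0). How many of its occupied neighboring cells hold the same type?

0

Occupied neighbors of (0,0): (0,1)=+, (1,1)=+.
Same type (#): 0 of 2.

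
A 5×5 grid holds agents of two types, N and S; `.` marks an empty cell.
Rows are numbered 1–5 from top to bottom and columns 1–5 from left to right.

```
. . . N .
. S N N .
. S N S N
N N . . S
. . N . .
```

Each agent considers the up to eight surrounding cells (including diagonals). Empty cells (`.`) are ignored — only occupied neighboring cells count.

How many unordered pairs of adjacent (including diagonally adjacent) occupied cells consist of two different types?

Scan each occupied cell's neighbors to the right and below (and the two forward diagonals) so each pair is counted once.
Row 1: N(1,4)–N(2,4)= N(1,4)–N(2,3)=  → 0/2 unlike.
Row 2: S(2,2)–N(2,3)≠ S(2,2)–S(3,2)= S(2,2)–N(3,3)≠ N(2,3)–N(2,4)= N(2,3)–N(3,3)= N(2,3)–S(3,4)≠ N(2,3)–S(3,2)≠ N(2,4)–S(3,4)≠ N(2,4)–N(3,5)= N(2,4)–N(3,3)=  → 5/10 unlike.
Row 3: S(3,2)–N(3,3)≠ S(3,2)–N(4,2)≠ S(3,2)–N(4,1)≠ N(3,3)–S(3,4)≠ N(3,3)–N(4,2)= S(3,4)–N(3,5)≠ S(3,4)–S(4,5)= N(3,5)–S(4,5)≠  → 6/8 unlike.
Row 4: N(4,1)–N(4,2)= N(4,2)–N(5,3)=  → 0/2 unlike.
Total adjacent occupied pairs: 22; unlike-type pairs: 11.

11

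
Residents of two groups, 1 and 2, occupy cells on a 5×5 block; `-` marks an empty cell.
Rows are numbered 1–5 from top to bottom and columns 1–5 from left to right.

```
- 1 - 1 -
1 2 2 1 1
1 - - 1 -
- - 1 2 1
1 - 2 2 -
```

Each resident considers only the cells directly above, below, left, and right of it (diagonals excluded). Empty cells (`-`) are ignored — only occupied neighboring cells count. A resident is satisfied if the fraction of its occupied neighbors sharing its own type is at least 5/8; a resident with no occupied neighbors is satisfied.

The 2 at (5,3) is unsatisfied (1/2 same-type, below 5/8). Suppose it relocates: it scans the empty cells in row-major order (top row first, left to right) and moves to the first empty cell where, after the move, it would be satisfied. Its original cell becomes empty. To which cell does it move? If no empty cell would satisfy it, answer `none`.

none

Vacating (5,3). Empty cells in order:
  (1,1): 0/2 same-type → still unsatisfied.
  (1,3): 1/3 same-type → still unsatisfied.
  (1,5): 0/2 same-type → still unsatisfied.
  (3,2): 1/2 same-type → still unsatisfied.
  (3,3): 1/3 same-type → still unsatisfied.
  (3,5): 0/3 same-type → still unsatisfied.
  (4,1): 0/2 same-type → still unsatisfied.
  (4,2): 0/1 same-type → still unsatisfied.
  (5,2): 0/1 same-type → still unsatisfied.
  (5,5): 1/2 same-type → still unsatisfied.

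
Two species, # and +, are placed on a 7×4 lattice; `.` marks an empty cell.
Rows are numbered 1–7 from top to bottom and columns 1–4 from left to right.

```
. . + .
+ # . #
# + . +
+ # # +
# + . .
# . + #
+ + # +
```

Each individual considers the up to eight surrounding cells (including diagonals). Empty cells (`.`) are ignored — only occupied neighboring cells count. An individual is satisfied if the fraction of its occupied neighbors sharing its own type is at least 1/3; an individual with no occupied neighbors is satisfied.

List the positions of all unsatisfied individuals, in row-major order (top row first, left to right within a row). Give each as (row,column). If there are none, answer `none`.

(1,3)+ 0/2 ✗
(2,1)+ 1/3 ✓
(2,2)# 1/4 ✗
(2,4)# 0/2 ✗
(3,1)# 2/5 ✓
(3,2)+ 2/6 ✓
(3,4)+ 1/3 ✓
(4,1)+ 2/5 ✓
(4,2)# 3/6 ✓
(4,3)# 1/5 ✗
(4,4)+ 1/2 ✓
(5,1)# 2/4 ✓
(5,2)+ 2/6 ✓
(6,1)# 1/4 ✗
(6,3)+ 3/5 ✓
(6,4)# 1/3 ✓
(7,1)+ 1/2 ✓
(7,2)+ 2/4 ✓
(7,3)# 1/4 ✗
(7,4)+ 1/3 ✓

(1,3), (2,2), (2,4), (4,3), (6,1), (7,3)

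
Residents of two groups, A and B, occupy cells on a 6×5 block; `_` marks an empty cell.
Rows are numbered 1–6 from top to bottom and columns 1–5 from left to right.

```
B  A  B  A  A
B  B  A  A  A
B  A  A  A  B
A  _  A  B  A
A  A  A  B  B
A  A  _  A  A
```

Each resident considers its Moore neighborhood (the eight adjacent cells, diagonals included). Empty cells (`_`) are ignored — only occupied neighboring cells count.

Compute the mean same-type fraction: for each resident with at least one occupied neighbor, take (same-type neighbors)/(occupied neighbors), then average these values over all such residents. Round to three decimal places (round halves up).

0.615

Row 1: (1,1)B 2/3 · (1,2)A 1/5 · (1,3)B 1/5 · (1,4)A 4/5 · (1,5)A 3/3
Row 2: (2,1)B 3/5 · (2,2)B 4/8 · (2,3)A 6/8 · (2,4)A 6/8 · (2,5)A 4/5
Row 3: (3,1)B 2/4 · (3,2)A 4/7 · (3,3)A 5/7 · (3,4)A 6/8 · (3,5)B 1/5
Row 4: (4,1)A 3/4 · (4,3)A 5/7 · (4,4)B 3/8 · (4,5)A 1/5
Row 5: (5,1)A 4/4 · (5,2)A 6/6 · (5,3)A 4/6 · (5,4)B 2/7 · (5,5)B 2/5
Row 6: (6,1)A 3/3 · (6,2)A 4/4 · (6,4)A 2/4 · (6,5)A 1/3
Sum over 28 residents: 2/3 + 1/5 + 1/5 + 4/5 + 3/3 + 3/5 + 4/8 + 6/8 + 6/8 + 4/5 + 2/4 + 4/7 + 5/7 + 6/8 + 1/5 + 3/4 + 5/7 + 3/8 + 1/5 + 4/4 + 6/6 + 4/6 + 2/7 + 2/5 + 3/3 + 4/4 + 2/4 + 1/3 = 14471/840; mean = 14471/840 ÷ 28 = 14471/23520 = 0.615263… → 0.615.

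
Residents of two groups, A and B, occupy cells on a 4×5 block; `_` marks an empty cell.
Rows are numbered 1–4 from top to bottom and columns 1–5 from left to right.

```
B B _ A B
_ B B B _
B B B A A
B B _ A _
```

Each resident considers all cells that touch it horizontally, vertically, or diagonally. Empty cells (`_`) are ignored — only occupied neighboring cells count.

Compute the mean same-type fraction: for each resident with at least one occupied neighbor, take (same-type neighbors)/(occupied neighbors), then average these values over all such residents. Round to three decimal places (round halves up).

0.744

Row 1: (1,1)B 2/2 · (1,2)B 3/3 · (1,4)A 0/3 · (1,5)B 1/2
Row 2: (2,2)B 6/6 · (2,3)B 5/7 · (2,4)B 3/6
Row 3: (3,1)B 4/4 · (3,2)B 6/6 · (3,3)B 5/7 · (3,4)A 2/5 · (3,5)A 2/3
Row 4: (4,1)B 3/3 · (4,2)B 4/4 · (4,4)A 2/3
Sum over 15 residents: 2/2 + 3/3 + 0/3 + 1/2 + 6/6 + 5/7 + 3/6 + 4/4 + 6/6 + 5/7 + 2/5 + 2/3 + 3/3 + 4/4 + 2/3 = 1172/105; mean = 1172/105 ÷ 15 = 1172/1575 = 0.744126… → 0.744.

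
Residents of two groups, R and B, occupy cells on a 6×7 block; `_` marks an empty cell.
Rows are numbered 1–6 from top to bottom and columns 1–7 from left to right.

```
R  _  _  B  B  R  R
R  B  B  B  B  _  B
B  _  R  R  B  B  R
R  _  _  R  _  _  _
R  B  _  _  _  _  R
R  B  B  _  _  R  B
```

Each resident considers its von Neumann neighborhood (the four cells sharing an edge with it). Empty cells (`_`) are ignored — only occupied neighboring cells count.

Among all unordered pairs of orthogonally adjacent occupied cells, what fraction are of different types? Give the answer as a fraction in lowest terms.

7/15

Scan each occupied cell's neighbors to the right and below so each pair is counted once.
Row 1: R(1,1)–R(2,1)= B(1,4)–B(1,5)= B(1,4)–B(2,4)= B(1,5)–R(1,6)≠ B(1,5)–B(2,5)= R(1,6)–R(1,7)= R(1,7)–B(2,7)≠  → 2/7 unlike.
Row 2: R(2,1)–B(2,2)≠ R(2,1)–B(3,1)≠ B(2,2)–B(2,3)= B(2,3)–B(2,4)= B(2,3)–R(3,3)≠ B(2,4)–B(2,5)= B(2,4)–R(3,4)≠ B(2,5)–B(3,5)= B(2,7)–R(3,7)≠  → 5/9 unlike.
Row 3: B(3,1)–R(4,1)≠ R(3,3)–R(3,4)= R(3,4)–B(3,5)≠ R(3,4)–R(4,4)= B(3,5)–B(3,6)= B(3,6)–R(3,7)≠  → 3/6 unlike.
Row 4: R(4,1)–R(5,1)=  → 0/1 unlike.
Row 5: R(5,1)–B(5,2)≠ R(5,1)–R(6,1)= B(5,2)–B(6,2)= R(5,7)–B(6,7)≠  → 2/4 unlike.
Row 6: R(6,1)–B(6,2)≠ B(6,2)–B(6,3)= R(6,6)–B(6,7)≠  → 2/3 unlike.
Total adjacent occupied pairs: 30; unlike-type pairs: 14.
14/30 reduces to 7/15.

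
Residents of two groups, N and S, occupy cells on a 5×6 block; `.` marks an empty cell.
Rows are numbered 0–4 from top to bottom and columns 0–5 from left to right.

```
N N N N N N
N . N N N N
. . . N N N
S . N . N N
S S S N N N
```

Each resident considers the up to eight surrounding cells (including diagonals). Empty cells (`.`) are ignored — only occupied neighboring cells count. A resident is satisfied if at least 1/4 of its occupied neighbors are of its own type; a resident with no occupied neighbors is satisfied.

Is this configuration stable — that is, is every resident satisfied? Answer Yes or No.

(0,0)N 2/2 ok
(0,1)N 4/4 ok
(0,2)N 4/4 ok
(0,3)N 5/5 ok
(0,4)N 5/5 ok
(0,5)N 3/3 ok
(1,0)N 2/2 ok
(1,2)N 5/5 ok
(1,3)N 7/7 ok
(1,4)N 8/8 ok
(1,5)N 5/5 ok
(2,3)N 6/6 ok
(2,4)N 7/7 ok
(2,5)N 5/5 ok
(3,0)S 2/2 ok
(3,2)N 2/4 ok
(3,4)N 7/7 ok
(3,5)N 5/5 ok
(4,0)S 2/2 ok
(4,1)S 3/4 ok
(4,2)S 1/3 ok
(4,3)N 3/4 ok
(4,4)N 4/4 ok
(4,5)N 3/3 ok
All meet the threshold, so the configuration is stable.

Yes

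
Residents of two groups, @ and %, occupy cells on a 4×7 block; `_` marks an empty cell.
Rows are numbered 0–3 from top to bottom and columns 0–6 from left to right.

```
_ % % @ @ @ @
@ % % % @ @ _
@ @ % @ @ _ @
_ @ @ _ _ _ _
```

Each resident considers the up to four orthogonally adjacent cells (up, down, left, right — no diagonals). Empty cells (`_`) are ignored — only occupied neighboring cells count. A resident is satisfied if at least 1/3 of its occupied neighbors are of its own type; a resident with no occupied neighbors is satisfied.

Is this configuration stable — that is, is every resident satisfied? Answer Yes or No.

No

Row 0: (0,1)% 2/2 satisfied · (0,2)% 2/3 satisfied · (0,3)@ 1/3 satisfied · (0,4)@ 3/3 satisfied · (0,5)@ 3/3 satisfied · (0,6)@ 1/1 satisfied
Row 1: (1,0)@ 1/2 satisfied · (1,1)% 2/4 satisfied · (1,2)% 4/4 satisfied · (1,3)% 1/4 not · (1,4)@ 3/4 satisfied · (1,5)@ 2/2 satisfied
Row 2: (2,0)@ 2/2 satisfied · (2,1)@ 2/4 satisfied · (2,2)% 1/4 not · (2,3)@ 1/3 satisfied · (2,4)@ 2/2 satisfied · (2,6)@ 0/0 satisfied
Row 3: (3,1)@ 2/2 satisfied · (3,2)@ 1/2 satisfied
For instance (1,3) has only 1/4 same-type neighbors, below 1/3.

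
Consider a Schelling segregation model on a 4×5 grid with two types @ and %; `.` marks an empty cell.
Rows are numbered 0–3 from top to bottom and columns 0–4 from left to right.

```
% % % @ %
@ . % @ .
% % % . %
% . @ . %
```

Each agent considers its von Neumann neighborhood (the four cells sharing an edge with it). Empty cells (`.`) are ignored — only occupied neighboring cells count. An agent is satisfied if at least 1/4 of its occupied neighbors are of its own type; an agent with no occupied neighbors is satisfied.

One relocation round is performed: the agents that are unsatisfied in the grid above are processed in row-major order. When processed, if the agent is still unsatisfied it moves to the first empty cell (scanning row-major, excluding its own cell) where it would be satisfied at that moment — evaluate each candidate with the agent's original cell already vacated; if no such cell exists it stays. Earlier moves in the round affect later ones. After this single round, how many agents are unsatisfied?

0

Initially unsatisfied (in order): (0,4), (1,0), (3,2).
  (0,4) → (1,1).
  (1,0) → (0,4).
  (3,2) → (1,4).
Resulting grid:
% % % @ @
. % % @ @
% % % . %
% . . . %
All satisfied now.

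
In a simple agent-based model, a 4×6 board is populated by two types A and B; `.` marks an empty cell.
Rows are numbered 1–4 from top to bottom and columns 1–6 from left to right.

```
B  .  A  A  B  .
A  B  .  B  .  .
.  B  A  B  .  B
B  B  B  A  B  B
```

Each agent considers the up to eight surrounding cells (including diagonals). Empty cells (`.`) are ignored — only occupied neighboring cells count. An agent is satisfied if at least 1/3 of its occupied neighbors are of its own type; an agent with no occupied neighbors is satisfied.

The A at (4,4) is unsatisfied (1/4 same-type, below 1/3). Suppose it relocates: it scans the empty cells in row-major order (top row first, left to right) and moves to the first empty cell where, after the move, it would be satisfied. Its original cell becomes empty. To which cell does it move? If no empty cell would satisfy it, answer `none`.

(1,2)

Vacating (4,4). Empty cells in order:
  (1,2): 2/4 same-type → satisfied — stop here.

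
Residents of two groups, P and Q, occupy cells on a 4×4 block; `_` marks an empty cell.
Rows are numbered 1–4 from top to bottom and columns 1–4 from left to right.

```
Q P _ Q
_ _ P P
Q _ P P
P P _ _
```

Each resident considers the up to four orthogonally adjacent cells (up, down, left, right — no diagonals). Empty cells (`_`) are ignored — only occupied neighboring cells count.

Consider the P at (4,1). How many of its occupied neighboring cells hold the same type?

1

Occupied neighbors of (4,1): (3,1)=Q, (4,2)=P.
Same type (P): 1 of 2.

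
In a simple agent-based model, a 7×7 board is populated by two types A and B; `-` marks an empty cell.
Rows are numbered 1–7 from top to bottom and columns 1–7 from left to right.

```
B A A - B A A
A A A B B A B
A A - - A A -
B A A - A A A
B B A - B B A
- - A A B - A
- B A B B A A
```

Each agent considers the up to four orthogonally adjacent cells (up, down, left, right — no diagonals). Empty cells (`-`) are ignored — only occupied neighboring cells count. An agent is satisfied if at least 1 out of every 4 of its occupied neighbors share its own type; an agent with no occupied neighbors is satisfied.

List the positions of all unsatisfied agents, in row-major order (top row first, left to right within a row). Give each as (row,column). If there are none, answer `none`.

(1,1)B 0/2 not
(1,2)A 2/3 satisfied
(1,3)A 2/2 satisfied
(1,5)B 1/2 satisfied
(1,6)A 2/3 satisfied
(1,7)A 1/2 satisfied
(2,1)A 2/3 satisfied
(2,2)A 4/4 satisfied
(2,3)A 2/3 satisfied
(2,4)B 1/2 satisfied
(2,5)B 2/4 satisfied
(2,6)A 2/4 satisfied
(2,7)B 0/2 not
(3,1)A 2/3 satisfied
(3,2)A 3/3 satisfied
(3,5)A 2/3 satisfied
(3,6)A 3/3 satisfied
(4,1)B 1/3 satisfied
(4,2)A 2/4 satisfied
(4,3)A 2/2 satisfied
(4,5)A 2/3 satisfied
(4,6)A 3/4 satisfied
(4,7)A 2/2 satisfied
(5,1)B 2/2 satisfied
(5,2)B 1/3 satisfied
(5,3)A 2/3 satisfied
(5,5)B 2/3 satisfied
(5,6)B 1/3 satisfied
(5,7)A 2/3 satisfied
(6,3)A 3/3 satisfied
(6,4)A 1/3 satisfied
(6,5)B 2/3 satisfied
(6,7)A 2/2 satisfied
(7,2)B 0/1 not
(7,3)A 1/3 satisfied
(7,4)B 1/3 satisfied
(7,5)B 2/3 satisfied
(7,6)A 1/2 satisfied
(7,7)A 2/2 satisfied

(1,1), (2,7), (7,2)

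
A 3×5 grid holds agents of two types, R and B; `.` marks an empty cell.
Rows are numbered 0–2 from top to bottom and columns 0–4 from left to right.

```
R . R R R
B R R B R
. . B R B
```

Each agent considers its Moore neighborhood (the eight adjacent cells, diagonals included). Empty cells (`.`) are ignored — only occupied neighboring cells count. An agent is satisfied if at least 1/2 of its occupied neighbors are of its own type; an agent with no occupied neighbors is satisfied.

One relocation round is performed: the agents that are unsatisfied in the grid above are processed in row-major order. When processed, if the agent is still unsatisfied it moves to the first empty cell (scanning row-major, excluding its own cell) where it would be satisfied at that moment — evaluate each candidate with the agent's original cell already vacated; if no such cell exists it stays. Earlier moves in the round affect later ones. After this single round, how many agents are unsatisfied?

Initially unsatisfied (in order): (1,0), (1,3), (2,2), (2,3), (2,4).
  (1,0): no empty cell satisfies it; stays.
  (1,3) → (2,0).
  (2,2) → (2,1).
  (2,3): now satisfied by earlier moves; stays.
  (2,4): no empty cell satisfies it; stays.
Resulting grid:
R . R R R
B R R . R
B B . R B
Unsatisfied now: (2,4).

1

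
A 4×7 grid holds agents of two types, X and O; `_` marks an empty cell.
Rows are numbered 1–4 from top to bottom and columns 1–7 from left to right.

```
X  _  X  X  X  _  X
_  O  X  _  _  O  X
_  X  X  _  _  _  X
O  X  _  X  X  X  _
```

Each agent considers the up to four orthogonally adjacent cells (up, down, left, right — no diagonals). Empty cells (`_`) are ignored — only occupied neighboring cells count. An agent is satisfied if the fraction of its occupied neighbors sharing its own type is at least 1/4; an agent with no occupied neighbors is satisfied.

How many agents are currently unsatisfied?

3

(1,1)X 0/0 ✓
(1,3)X 2/2 ✓
(1,4)X 2/2 ✓
(1,5)X 1/1 ✓
(1,7)X 1/1 ✓
(2,2)O 0/2 ✗
(2,3)X 2/3 ✓
(2,6)O 0/1 ✗
(2,7)X 2/3 ✓
(3,2)X 2/3 ✓
(3,3)X 2/2 ✓
(3,7)X 1/1 ✓
(4,1)O 0/1 ✗
(4,2)X 1/2 ✓
(4,4)X 1/1 ✓
(4,5)X 2/2 ✓
(4,6)X 1/1 ✓
Unsatisfied: (2,2), (2,6), (4,1) — 3 in total.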